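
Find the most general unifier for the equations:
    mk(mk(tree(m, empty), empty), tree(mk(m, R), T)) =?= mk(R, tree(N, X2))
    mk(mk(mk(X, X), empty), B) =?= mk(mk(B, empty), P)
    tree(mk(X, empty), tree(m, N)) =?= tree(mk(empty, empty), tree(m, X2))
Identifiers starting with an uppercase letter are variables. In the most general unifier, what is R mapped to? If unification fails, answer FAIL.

Decompose mk/2: mk(tree(m, empty), empty) =?= R,  tree(mk(m, R), T) =?= tree(N, X2).
Bind R := mk(tree(m, empty), empty); substituting into the one remaining equation that mentions R gives: tree(mk(m, mk(tree(m, empty), empty)), T) =?= tree(N, X2).
Decompose tree/2: mk(m, mk(tree(m, empty), empty)) =?= N,  T =?= X2.
Bind N := mk(m, mk(tree(m, empty), empty)); substituting into the one remaining equation that mentions N gives: tree(mk(X, empty), tree(m, mk(m, mk(tree(m, empty), empty)))) =?= tree(mk(empty, empty), tree(m, X2)).
Bind T := X2; no other remaining equation mentions T.
Decompose mk/2: mk(mk(X, X), empty) =?= mk(B, empty),  B =?= P.
Decompose mk/2: mk(X, X) =?= B,  empty =?= empty.
Bind B := mk(X, X); substituting into the one remaining equation that mentions B gives: mk(X, X) =?= P.
Delete trivial equation empty =?= empty.
Bind P := mk(X, X); no other remaining equation mentions P.
Decompose tree/2: mk(X, empty) =?= mk(empty, empty),  tree(m, mk(m, mk(tree(m, empty), empty))) =?= tree(m, X2).
Decompose mk/2: X =?= empty,  empty =?= empty.
Bind X := empty; no other remaining equation mentions X. Substituting into the earlier bindings gives B := mk(empty, empty), P := mk(empty, empty).
Delete trivial equation empty =?= empty.
Decompose tree/2: m =?= m,  mk(m, mk(tree(m, empty), empty)) =?= X2.
Delete trivial equation m =?= m.
Bind X2 := mk(m, mk(tree(m, empty), empty)). Substituting into the earlier binding gives T := mk(m, mk(tree(m, empty), empty)).
MGU = { R -> mk(tree(m, empty), empty), N -> mk(m, mk(tree(m, empty), empty)), T -> mk(m, mk(tree(m, empty), empty)), B -> mk(empty, empty), P -> mk(empty, empty), X -> empty, X2 -> mk(m, mk(tree(m, empty), empty)) }, so R -> mk(tree(m, empty), empty).

mk(tree(m, empty), empty)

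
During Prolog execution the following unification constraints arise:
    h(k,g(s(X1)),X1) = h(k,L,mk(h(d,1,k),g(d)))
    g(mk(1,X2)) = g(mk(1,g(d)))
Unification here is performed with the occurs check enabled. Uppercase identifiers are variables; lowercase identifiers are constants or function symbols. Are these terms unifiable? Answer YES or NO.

YES

Decompose h/3: k = k,  g(s(X1)) = L,  X1 = mk(h(d,1,k),g(d)).
Delete trivial equation k = k.
Bind L := g(s(X1)); no other remaining equation mentions L.
Bind X1 := mk(h(d,1,k),g(d)); no other remaining equation mentions X1. Substituting into the earlier binding gives L := g(s(mk(h(d,1,k),g(d)))).
Decompose g/1: mk(1,X2) = mk(1,g(d)).
Decompose mk/2: 1 = 1,  X2 = g(d).
Delete trivial equation 1 = 1.
Bind X2 := g(d).
No equations remain and no clash or occurs-check failure arose, so a unifier exists.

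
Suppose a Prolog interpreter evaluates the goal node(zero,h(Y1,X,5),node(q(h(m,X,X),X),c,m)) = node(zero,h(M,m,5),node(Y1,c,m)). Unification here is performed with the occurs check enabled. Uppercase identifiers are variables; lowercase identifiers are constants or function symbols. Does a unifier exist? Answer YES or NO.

YES

Decompose node/3: zero = zero,  h(Y1,X,5) = h(M,m,5),  node(q(h(m,X,X),X),c,m) = node(Y1,c,m).
Delete trivial equation zero = zero.
Decompose h/3: Y1 = M,  X = m,  5 = 5.
Bind Y1 := M; substituting into the one remaining equation that mentions Y1 gives: node(q(h(m,X,X),X),c,m) = node(M,c,m).
Bind X := m; substituting into the one remaining equation that mentions X gives: node(q(h(m,m,m),m),c,m) = node(M,c,m).
Delete trivial equation 5 = 5.
Decompose node/3: q(h(m,m,m),m) = M,  c = c,  m = m.
Bind M := q(h(m,m,m),m); no other remaining equation mentions M. Substituting into the earlier binding gives Y1 := q(h(m,m,m),m).
Delete trivial equation c = c.
Delete trivial equation m = m.
No equations remain and no clash or occurs-check failure arose, so a unifier exists.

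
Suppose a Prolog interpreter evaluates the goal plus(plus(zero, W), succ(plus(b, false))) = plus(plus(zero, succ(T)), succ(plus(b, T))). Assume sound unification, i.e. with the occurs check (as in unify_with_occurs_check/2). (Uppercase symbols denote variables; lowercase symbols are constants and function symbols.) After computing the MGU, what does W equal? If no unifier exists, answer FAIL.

Decompose plus/2: plus(zero, W) = plus(zero, succ(T)),  succ(plus(b, false)) = succ(plus(b, T)).
Decompose plus/2: zero = zero,  W = succ(T).
Delete trivial equation zero = zero.
Bind W := succ(T); no other remaining equation mentions W.
Decompose succ/1: plus(b, false) = plus(b, T).
Decompose plus/2: b = b,  false = T.
Delete trivial equation b = b.
Bind T := false. Substituting into the earlier binding gives W := succ(false).
MGU = { W ↦ succ(false), T ↦ false }, so W ↦ succ(false).

succ(false)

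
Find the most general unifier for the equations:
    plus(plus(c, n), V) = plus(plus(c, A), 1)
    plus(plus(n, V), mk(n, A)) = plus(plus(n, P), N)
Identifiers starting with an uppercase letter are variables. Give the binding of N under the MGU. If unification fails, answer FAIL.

mk(n, n)

Decompose plus/2: plus(c, n) = plus(c, A),  V = 1.
Decompose plus/2: c = c,  n = A.
Delete trivial equation c = c.
Bind A := n; substituting into the one remaining equation that mentions A gives: plus(plus(n, V), mk(n, n)) = plus(plus(n, P), N).
Bind V := 1; substituting into the remaining equation gives: plus(plus(n, 1), mk(n, n)) = plus(plus(n, P), N).
Decompose plus/2: plus(n, 1) = plus(n, P),  mk(n, n) = N.
Decompose plus/2: n = n,  1 = P.
Delete trivial equation n = n.
Bind P := 1; no other remaining equation mentions P.
Bind N := mk(n, n).
MGU = { A ↦ n, V ↦ 1, P ↦ 1, N ↦ mk(n, n) }, so N ↦ mk(n, n).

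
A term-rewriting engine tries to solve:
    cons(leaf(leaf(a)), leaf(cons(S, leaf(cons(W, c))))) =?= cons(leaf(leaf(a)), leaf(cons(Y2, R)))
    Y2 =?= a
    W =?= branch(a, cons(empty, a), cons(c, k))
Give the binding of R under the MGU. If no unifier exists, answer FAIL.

leaf(cons(branch(a, cons(empty, a), cons(c, k)), c))

Decompose cons/2: leaf(leaf(a)) =?= leaf(leaf(a)),  leaf(cons(S, leaf(cons(W, c)))) =?= leaf(cons(Y2, R)).
Delete trivial equation leaf(leaf(a)) =?= leaf(leaf(a)).
Decompose leaf/1: cons(S, leaf(cons(W, c))) =?= cons(Y2, R).
Decompose cons/2: S =?= Y2,  leaf(cons(W, c)) =?= R.
Bind S := Y2; no other remaining equation mentions S.
Bind R := leaf(cons(W, c)); no other remaining equation mentions R.
Bind Y2 := a; no other remaining equation mentions Y2. Substituting into the earlier binding gives S := a.
Bind W := branch(a, cons(empty, a), cons(c, k)). Substituting into the earlier binding gives R := leaf(cons(branch(a, cons(empty, a), cons(c, k)), c)).
MGU = { S := a, R := leaf(cons(branch(a, cons(empty, a), cons(c, k)), c)), Y2 := a, W := branch(a, cons(empty, a), cons(c, k)) }, so R := leaf(cons(branch(a, cons(empty, a), cons(c, k)), c)).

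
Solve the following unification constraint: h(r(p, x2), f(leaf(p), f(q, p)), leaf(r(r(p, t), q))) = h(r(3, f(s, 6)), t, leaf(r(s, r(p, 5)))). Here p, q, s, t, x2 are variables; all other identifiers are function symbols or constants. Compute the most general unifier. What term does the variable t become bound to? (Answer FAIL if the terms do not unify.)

Decompose h/3: r(p, x2) = r(3, f(s, 6)),  f(leaf(p), f(q, p)) = t,  leaf(r(r(p, t), q)) = leaf(r(s, r(p, 5))).
Decompose r/2: p = 3,  x2 = f(s, 6).
Bind p := 3; substituting into the 2 remaining equations that mention p gives: f(leaf(3), f(q, 3)) = t,  leaf(r(r(3, t), q)) = leaf(r(s, r(3, 5))).
Bind x2 := f(s, 6); no other remaining equation mentions x2.
Bind t := f(leaf(3), f(q, 3)); substituting into the remaining equation gives: leaf(r(r(3, f(leaf(3), f(q, 3))), q)) = leaf(r(s, r(3, 5))).
Decompose leaf/1: r(r(3, f(leaf(3), f(q, 3))), q) = r(s, r(3, 5)).
Decompose r/2: r(3, f(leaf(3), f(q, 3))) = s,  q = r(3, 5).
Bind s := r(3, f(leaf(3), f(q, 3))); no other remaining equation mentions s. Substituting into the earlier binding gives x2 := f(r(3, f(leaf(3), f(q, 3))), 6).
Bind q := r(3, 5). Substituting into the earlier bindings gives x2 := f(r(3, f(leaf(3), f(r(3, 5), 3))), 6), t := f(leaf(3), f(r(3, 5), 3)), s := r(3, f(leaf(3), f(r(3, 5), 3))).
MGU = { p -> 3, x2 -> f(r(3, f(leaf(3), f(r(3, 5), 3))), 6), t -> f(leaf(3), f(r(3, 5), 3)), s -> r(3, f(leaf(3), f(r(3, 5), 3))), q -> r(3, 5) }, so t -> f(leaf(3), f(r(3, 5), 3)).

f(leaf(3), f(r(3, 5), 3))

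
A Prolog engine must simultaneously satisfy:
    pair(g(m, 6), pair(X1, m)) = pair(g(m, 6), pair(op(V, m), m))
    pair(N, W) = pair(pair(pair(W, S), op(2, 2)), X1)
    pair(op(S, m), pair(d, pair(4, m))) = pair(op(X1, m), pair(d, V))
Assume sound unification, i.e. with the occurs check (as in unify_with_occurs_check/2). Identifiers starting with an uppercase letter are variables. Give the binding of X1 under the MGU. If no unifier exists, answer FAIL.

Decompose pair/2: g(m, 6) = g(m, 6),  pair(X1, m) = pair(op(V, m), m).
Delete trivial equation g(m, 6) = g(m, 6).
Decompose pair/2: X1 = op(V, m),  m = m.
Bind X1 := op(V, m); substituting into the 2 remaining equations that mention X1 gives: pair(N, W) = pair(pair(pair(W, S), op(2, 2)), op(V, m)),  pair(op(S, m), pair(d, pair(4, m))) = pair(op(op(V, m), m), pair(d, V)).
Delete trivial equation m = m.
Decompose pair/2: N = pair(pair(W, S), op(2, 2)),  W = op(V, m).
Bind N := pair(pair(W, S), op(2, 2)); no other remaining equation mentions N.
Bind W := op(V, m); no other remaining equation mentions W. Substituting into the earlier binding gives N := pair(pair(op(V, m), S), op(2, 2)).
Decompose pair/2: op(S, m) = op(op(V, m), m),  pair(d, pair(4, m)) = pair(d, V).
Decompose op/2: S = op(V, m),  m = m.
Bind S := op(V, m); no other remaining equation mentions S. Substituting into the earlier binding gives N := pair(pair(op(V, m), op(V, m)), op(2, 2)).
Delete trivial equation m = m.
Decompose pair/2: d = d,  pair(4, m) = V.
Delete trivial equation d = d.
Bind V := pair(4, m). Substituting into the earlier bindings gives X1 := op(pair(4, m), m), N := pair(pair(op(pair(4, m), m), op(pair(4, m), m)), op(2, 2)), W := op(pair(4, m), m), S := op(pair(4, m), m).
MGU = { X1 -> op(pair(4, m), m), N -> pair(pair(op(pair(4, m), m), op(pair(4, m), m)), op(2, 2)), W -> op(pair(4, m), m), S -> op(pair(4, m), m), V -> pair(4, m) }, so X1 -> op(pair(4, m), m).

op(pair(4, m), m)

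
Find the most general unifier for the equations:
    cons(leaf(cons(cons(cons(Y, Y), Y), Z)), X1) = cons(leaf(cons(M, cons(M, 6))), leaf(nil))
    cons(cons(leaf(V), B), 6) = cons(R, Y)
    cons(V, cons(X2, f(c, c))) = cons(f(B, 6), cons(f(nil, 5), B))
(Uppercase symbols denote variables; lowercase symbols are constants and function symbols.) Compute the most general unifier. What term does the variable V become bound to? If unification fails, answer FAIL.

Decompose cons/2: leaf(cons(cons(cons(Y, Y), Y), Z)) = leaf(cons(M, cons(M, 6))),  X1 = leaf(nil).
Decompose leaf/1: cons(cons(cons(Y, Y), Y), Z) = cons(M, cons(M, 6)).
Decompose cons/2: cons(cons(Y, Y), Y) = M,  Z = cons(M, 6).
Bind M := cons(cons(Y, Y), Y); substituting into the one remaining equation that mentions M gives: Z = cons(cons(cons(Y, Y), Y), 6).
Bind Z := cons(cons(cons(Y, Y), Y), 6); no other remaining equation mentions Z.
Bind X1 := leaf(nil); no other remaining equation mentions X1.
Decompose cons/2: cons(leaf(V), B) = R,  6 = Y.
Bind R := cons(leaf(V), B); no other remaining equation mentions R.
Bind Y := 6; no other remaining equation mentions Y. Substituting into the earlier bindings gives M := cons(cons(6, 6), 6), Z := cons(cons(cons(6, 6), 6), 6).
Decompose cons/2: V = f(B, 6),  cons(X2, f(c, c)) = cons(f(nil, 5), B).
Bind V := f(B, 6); no other remaining equation mentions V. Substituting into the earlier binding gives R := cons(leaf(f(B, 6)), B).
Decompose cons/2: X2 = f(nil, 5),  f(c, c) = B.
Bind X2 := f(nil, 5); no other remaining equation mentions X2.
Bind B := f(c, c). Substituting into the earlier bindings gives R := cons(leaf(f(f(c, c), 6)), f(c, c)), V := f(f(c, c), 6).
MGU = { M := cons(cons(6, 6), 6), Z := cons(cons(cons(6, 6), 6), 6), X1 := leaf(nil), R := cons(leaf(f(f(c, c), 6)), f(c, c)), Y := 6, V := f(f(c, c), 6), X2 := f(nil, 5), B := f(c, c) }, so V := f(f(c, c), 6).

f(f(c, c), 6)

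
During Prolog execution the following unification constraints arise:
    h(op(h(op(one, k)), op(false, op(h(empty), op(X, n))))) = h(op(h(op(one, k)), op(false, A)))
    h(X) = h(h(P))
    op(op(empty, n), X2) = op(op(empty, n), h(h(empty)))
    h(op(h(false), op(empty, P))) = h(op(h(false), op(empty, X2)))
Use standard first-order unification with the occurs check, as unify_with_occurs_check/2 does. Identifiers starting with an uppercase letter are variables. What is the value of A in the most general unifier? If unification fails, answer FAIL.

op(h(empty), op(h(h(h(empty))), n))

Decompose h/1: op(h(op(one, k)), op(false, op(h(empty), op(X, n)))) = op(h(op(one, k)), op(false, A)).
Decompose op/2: h(op(one, k)) = h(op(one, k)),  op(false, op(h(empty), op(X, n))) = op(false, A).
Delete trivial equation h(op(one, k)) = h(op(one, k)).
Decompose op/2: false = false,  op(h(empty), op(X, n)) = A.
Delete trivial equation false = false.
Bind A := op(h(empty), op(X, n)); no other remaining equation mentions A.
Decompose h/1: X = h(P).
Bind X := h(P); no other remaining equation mentions X. Substituting into the earlier binding gives A := op(h(empty), op(h(P), n)).
Decompose op/2: op(empty, n) = op(empty, n),  X2 = h(h(empty)).
Delete trivial equation op(empty, n) = op(empty, n).
Bind X2 := h(h(empty)); substituting into the remaining equation gives: h(op(h(false), op(empty, P))) = h(op(h(false), op(empty, h(h(empty))))).
Decompose h/1: op(h(false), op(empty, P)) = op(h(false), op(empty, h(h(empty)))).
Decompose op/2: h(false) = h(false),  op(empty, P) = op(empty, h(h(empty))).
Delete trivial equation h(false) = h(false).
Decompose op/2: empty = empty,  P = h(h(empty)).
Delete trivial equation empty = empty.
Bind P := h(h(empty)). Substituting into the earlier bindings gives A := op(h(empty), op(h(h(h(empty))), n)), X := h(h(h(empty))).
MGU = { A -> op(h(empty), op(h(h(h(empty))), n)), X -> h(h(h(empty))), X2 -> h(h(empty)), P -> h(h(empty)) }, so A -> op(h(empty), op(h(h(h(empty))), n)).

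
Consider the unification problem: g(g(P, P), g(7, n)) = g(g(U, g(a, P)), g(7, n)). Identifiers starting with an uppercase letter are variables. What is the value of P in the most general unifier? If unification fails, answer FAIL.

Decompose g/2: g(P, P) = g(U, g(a, P)),  g(7, n) = g(7, n).
Decompose g/2: P = U,  P = g(a, P).
Bind P := U; substituting into the one remaining equation that mentions P gives: U = g(a, U).
Occurs check fails: U occurs in g(a, U); the equation U = g(a, U) has no finite solution.

FAIL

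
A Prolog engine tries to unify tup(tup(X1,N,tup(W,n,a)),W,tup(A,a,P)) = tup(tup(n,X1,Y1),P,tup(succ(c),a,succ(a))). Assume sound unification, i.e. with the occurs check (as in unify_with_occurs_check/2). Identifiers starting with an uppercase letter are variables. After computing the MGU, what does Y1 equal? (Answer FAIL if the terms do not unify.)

tup(succ(a),n,a)

Decompose tup/3: tup(X1,N,tup(W,n,a)) = tup(n,X1,Y1),  W = P,  tup(A,a,P) = tup(succ(c),a,succ(a)).
Decompose tup/3: X1 = n,  N = X1,  tup(W,n,a) = Y1.
Bind X1 := n; substituting into the one remaining equation that mentions X1 gives: N = n.
Bind N := n; no other remaining equation mentions N.
Bind Y1 := tup(W,n,a); no other remaining equation mentions Y1.
Bind W := P; no other remaining equation mentions W. Substituting into the earlier binding gives Y1 := tup(P,n,a).
Decompose tup/3: A = succ(c),  a = a,  P = succ(a).
Bind A := succ(c); no other remaining equation mentions A.
Delete trivial equation a = a.
Bind P := succ(a). Substituting into the earlier bindings gives Y1 := tup(succ(a),n,a), W := succ(a).
MGU = { X1 -> n, N -> n, Y1 -> tup(succ(a),n,a), W -> succ(a), A -> succ(c), P -> succ(a) }, so Y1 -> tup(succ(a),n,a).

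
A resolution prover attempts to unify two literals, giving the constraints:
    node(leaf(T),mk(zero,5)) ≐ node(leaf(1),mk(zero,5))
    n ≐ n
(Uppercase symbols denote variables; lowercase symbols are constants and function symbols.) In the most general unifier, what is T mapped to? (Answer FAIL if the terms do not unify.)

1

Decompose node/2: leaf(T) ≐ leaf(1),  mk(zero,5) ≐ mk(zero,5).
Decompose leaf/1: T ≐ 1.
Bind T := 1; no other remaining equation mentions T.
Delete trivial equation mk(zero,5) ≐ mk(zero,5).
Delete trivial equation n ≐ n.
MGU = { T ↦ 1 }, so T ↦ 1.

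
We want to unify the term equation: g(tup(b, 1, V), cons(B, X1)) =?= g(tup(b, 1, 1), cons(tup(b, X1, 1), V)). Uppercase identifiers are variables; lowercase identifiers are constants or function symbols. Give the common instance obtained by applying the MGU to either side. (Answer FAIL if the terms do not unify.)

g(tup(b, 1, 1), cons(tup(b, 1, 1), 1))

Decompose g/2: tup(b, 1, V) =?= tup(b, 1, 1),  cons(B, X1) =?= cons(tup(b, X1, 1), V).
Decompose tup/3: b =?= b,  1 =?= 1,  V =?= 1.
Delete trivial equation b =?= b.
Delete trivial equation 1 =?= 1.
Bind V := 1; substituting into the remaining equation gives: cons(B, X1) =?= cons(tup(b, X1, 1), 1).
Decompose cons/2: B =?= tup(b, X1, 1),  X1 =?= 1.
Bind B := tup(b, X1, 1); no other remaining equation mentions B.
Bind X1 := 1. Substituting into the earlier binding gives B := tup(b, 1, 1).
Applying the MGU to either side gives g(tup(b, 1, 1), cons(tup(b, 1, 1), 1)).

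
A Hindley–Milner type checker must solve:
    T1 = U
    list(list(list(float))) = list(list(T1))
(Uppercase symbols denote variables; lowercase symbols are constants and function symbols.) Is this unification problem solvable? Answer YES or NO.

Bind T1 := U; substituting into the remaining equation gives: list(list(list(float))) = list(list(U)).
Decompose list/1: list(list(float)) = list(U).
Decompose list/1: list(float) = U.
Bind U := list(float). Substituting into the earlier binding gives T1 := list(float).
No equations remain and no clash or occurs-check failure arose, so a unifier exists.

YES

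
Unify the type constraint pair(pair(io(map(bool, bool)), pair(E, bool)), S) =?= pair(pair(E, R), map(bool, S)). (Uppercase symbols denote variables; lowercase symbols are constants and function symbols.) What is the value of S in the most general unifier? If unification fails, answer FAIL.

Decompose pair/2: pair(io(map(bool, bool)), pair(E, bool)) =?= pair(E, R),  S =?= map(bool, S).
Decompose pair/2: io(map(bool, bool)) =?= E,  pair(E, bool) =?= R.
Bind E := io(map(bool, bool)); substituting into the one remaining equation that mentions E gives: pair(io(map(bool, bool)), bool) =?= R.
Bind R := pair(io(map(bool, bool)), bool); no other remaining equation mentions R.
Occurs check fails: S occurs in map(bool, S); the equation S =?= map(bool, S) has no finite solution.

FAIL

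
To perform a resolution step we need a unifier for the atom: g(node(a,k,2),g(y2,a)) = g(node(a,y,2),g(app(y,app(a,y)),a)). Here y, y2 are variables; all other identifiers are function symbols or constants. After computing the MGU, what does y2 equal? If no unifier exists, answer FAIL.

app(k,app(a,k))

Decompose g/2: node(a,k,2) = node(a,y,2),  g(y2,a) = g(app(y,app(a,y)),a).
Decompose node/3: a = a,  k = y,  2 = 2.
Delete trivial equation a = a.
Bind y := k; substituting into the one remaining equation that mentions y gives: g(y2,a) = g(app(k,app(a,k)),a).
Delete trivial equation 2 = 2.
Decompose g/2: y2 = app(k,app(a,k)),  a = a.
Bind y2 := app(k,app(a,k)); no other remaining equation mentions y2.
Delete trivial equation a = a.
MGU = { y ↦ k, y2 ↦ app(k,app(a,k)) }, so y2 ↦ app(k,app(a,k)).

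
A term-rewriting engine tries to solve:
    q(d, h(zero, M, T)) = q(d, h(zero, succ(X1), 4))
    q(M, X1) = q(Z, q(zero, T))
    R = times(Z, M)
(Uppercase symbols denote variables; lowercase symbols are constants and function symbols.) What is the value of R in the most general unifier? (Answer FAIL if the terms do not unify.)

times(succ(q(zero, 4)), succ(q(zero, 4)))

Decompose q/2: d = d,  h(zero, M, T) = h(zero, succ(X1), 4).
Delete trivial equation d = d.
Decompose h/3: zero = zero,  M = succ(X1),  T = 4.
Delete trivial equation zero = zero.
Bind M := succ(X1); substituting into the 2 remaining equations that mention M gives: q(succ(X1), X1) = q(Z, q(zero, T)),  R = times(Z, succ(X1)).
Bind T := 4; substituting into the one remaining equation that mentions T gives: q(succ(X1), X1) = q(Z, q(zero, 4)).
Decompose q/2: succ(X1) = Z,  X1 = q(zero, 4).
Bind Z := succ(X1); substituting into the one remaining equation that mentions Z gives: R = times(succ(X1), succ(X1)).
Bind X1 := q(zero, 4); substituting into the remaining equation gives: R = times(succ(q(zero, 4)), succ(q(zero, 4))). Substituting into the earlier bindings gives M := succ(q(zero, 4)), Z := succ(q(zero, 4)).
Bind R := times(succ(q(zero, 4)), succ(q(zero, 4))).
MGU = { M ↦ succ(q(zero, 4)), T ↦ 4, Z ↦ succ(q(zero, 4)), X1 ↦ q(zero, 4), R ↦ times(succ(q(zero, 4)), succ(q(zero, 4))) }, so R ↦ times(succ(q(zero, 4)), succ(q(zero, 4))).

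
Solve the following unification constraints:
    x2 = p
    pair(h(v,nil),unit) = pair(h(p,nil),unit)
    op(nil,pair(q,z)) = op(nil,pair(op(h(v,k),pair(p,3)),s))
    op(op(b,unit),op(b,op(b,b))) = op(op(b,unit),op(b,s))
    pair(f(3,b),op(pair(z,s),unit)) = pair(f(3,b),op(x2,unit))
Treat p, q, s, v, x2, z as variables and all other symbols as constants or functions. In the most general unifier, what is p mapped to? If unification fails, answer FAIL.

pair(op(b,b),op(b,b))

Bind x2 := p; substituting into the one remaining equation that mentions x2 gives: pair(f(3,b),op(pair(z,s),unit)) = pair(f(3,b),op(p,unit)).
Decompose pair/2: h(v,nil) = h(p,nil),  unit = unit.
Decompose h/2: v = p,  nil = nil.
Bind v := p; substituting into the one remaining equation that mentions v gives: op(nil,pair(q,z)) = op(nil,pair(op(h(p,k),pair(p,3)),s)).
Delete trivial equation nil = nil.
Delete trivial equation unit = unit.
Decompose op/2: nil = nil,  pair(q,z) = pair(op(h(p,k),pair(p,3)),s).
Delete trivial equation nil = nil.
Decompose pair/2: q = op(h(p,k),pair(p,3)),  z = s.
Bind q := op(h(p,k),pair(p,3)); no other remaining equation mentions q.
Bind z := s; substituting into the one remaining equation that mentions z gives: pair(f(3,b),op(pair(s,s),unit)) = pair(f(3,b),op(p,unit)).
Decompose op/2: op(b,unit) = op(b,unit),  op(b,op(b,b)) = op(b,s).
Delete trivial equation op(b,unit) = op(b,unit).
Decompose op/2: b = b,  op(b,b) = s.
Delete trivial equation b = b.
Bind s := op(b,b); substituting into the remaining equation gives: pair(f(3,b),op(pair(op(b,b),op(b,b)),unit)) = pair(f(3,b),op(p,unit)). Substituting into the earlier binding gives z := op(b,b).
Decompose pair/2: f(3,b) = f(3,b),  op(pair(op(b,b),op(b,b)),unit) = op(p,unit).
Delete trivial equation f(3,b) = f(3,b).
Decompose op/2: pair(op(b,b),op(b,b)) = p,  unit = unit.
Bind p := pair(op(b,b),op(b,b)); no other remaining equation mentions p. Substituting into the earlier bindings gives x2 := pair(op(b,b),op(b,b)), v := pair(op(b,b),op(b,b)), q := op(h(pair(op(b,b),op(b,b)),k),pair(pair(op(b,b),op(b,b)),3)).
Delete trivial equation unit = unit.
MGU = { x2 ↦ pair(op(b,b),op(b,b)), v ↦ pair(op(b,b),op(b,b)), q ↦ op(h(pair(op(b,b),op(b,b)),k),pair(pair(op(b,b),op(b,b)),3)), z ↦ op(b,b), s ↦ op(b,b), p ↦ pair(op(b,b),op(b,b)) }, so p ↦ pair(op(b,b),op(b,b)).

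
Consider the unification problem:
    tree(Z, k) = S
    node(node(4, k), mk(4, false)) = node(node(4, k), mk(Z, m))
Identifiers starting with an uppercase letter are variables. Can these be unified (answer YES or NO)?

NO

Bind S := tree(Z, k); no other remaining equation mentions S.
Decompose node/2: node(4, k) = node(4, k),  mk(4, false) = mk(Z, m).
Delete trivial equation node(4, k) = node(4, k).
Decompose mk/2: 4 = Z,  false = m.
Bind Z := 4; no other remaining equation mentions Z. Substituting into the earlier binding gives S := tree(4, k).
Clash: constants false and m differ; no unifier exists.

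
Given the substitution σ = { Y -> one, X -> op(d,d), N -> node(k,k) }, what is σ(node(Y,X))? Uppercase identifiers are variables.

node(one,op(d,d))

Replace each occurrence of Y with one.
Replace each occurrence of X with op(d,d).
Result: node(one,op(d,d)).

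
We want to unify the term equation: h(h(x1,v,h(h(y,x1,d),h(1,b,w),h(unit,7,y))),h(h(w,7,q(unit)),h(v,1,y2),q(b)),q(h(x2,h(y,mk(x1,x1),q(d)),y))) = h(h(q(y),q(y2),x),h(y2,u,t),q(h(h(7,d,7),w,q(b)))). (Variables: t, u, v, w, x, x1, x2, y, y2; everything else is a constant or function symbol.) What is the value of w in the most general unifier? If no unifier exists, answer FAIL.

h(q(b),mk(q(q(b)),q(q(b))),q(d))

Decompose h/3: h(x1,v,h(h(y,x1,d),h(1,b,w),h(unit,7,y))) = h(q(y),q(y2),x),  h(h(w,7,q(unit)),h(v,1,y2),q(b)) = h(y2,u,t),  q(h(x2,h(y,mk(x1,x1),q(d)),y)) = q(h(h(7,d,7),w,q(b))).
Decompose h/3: x1 = q(y),  v = q(y2),  h(h(y,x1,d),h(1,b,w),h(unit,7,y)) = x.
Bind x1 := q(y); substituting into the 2 remaining equations that mention x1 gives: h(h(y,q(y),d),h(1,b,w),h(unit,7,y)) = x,  q(h(x2,h(y,mk(q(y),q(y)),q(d)),y)) = q(h(h(7,d,7),w,q(b))).
Bind v := q(y2); substituting into the one remaining equation that mentions v gives: h(h(w,7,q(unit)),h(q(y2),1,y2),q(b)) = h(y2,u,t).
Bind x := h(h(y,q(y),d),h(1,b,w),h(unit,7,y)); no other remaining equation mentions x.
Decompose h/3: h(w,7,q(unit)) = y2,  h(q(y2),1,y2) = u,  q(b) = t.
Bind y2 := h(w,7,q(unit)); substituting into the one remaining equation that mentions y2 gives: h(q(h(w,7,q(unit))),1,h(w,7,q(unit))) = u. Substituting into the earlier binding gives v := q(h(w,7,q(unit))).
Bind u := h(q(h(w,7,q(unit))),1,h(w,7,q(unit))); no other remaining equation mentions u.
Bind t := q(b); no other remaining equation mentions t.
Decompose q/1: h(x2,h(y,mk(q(y),q(y)),q(d)),y) = h(h(7,d,7),w,q(b)).
Decompose h/3: x2 = h(7,d,7),  h(y,mk(q(y),q(y)),q(d)) = w,  y = q(b).
Bind x2 := h(7,d,7); no other remaining equation mentions x2.
Bind w := h(y,mk(q(y),q(y)),q(d)); no other remaining equation mentions w. Substituting into the earlier bindings gives v := q(h(h(y,mk(q(y),q(y)),q(d)),7,q(unit))), x := h(h(y,q(y),d),h(1,b,h(y,mk(q(y),q(y)),q(d))),h(unit,7,y)), y2 := h(h(y,mk(q(y),q(y)),q(d)),7,q(unit)), u := h(q(h(h(y,mk(q(y),q(y)),q(d)),7,q(unit))),1,h(h(y,mk(q(y),q(y)),q(d)),7,q(unit))).
Bind y := q(b). Substituting into the earlier bindings gives x1 := q(q(b)), v := q(h(h(q(b),mk(q(q(b)),q(q(b))),q(d)),7,q(unit))), x := h(h(q(b),q(q(b)),d),h(1,b,h(q(b),mk(q(q(b)),q(q(b))),q(d))),h(unit,7,q(b))), y2 := h(h(q(b),mk(q(q(b)),q(q(b))),q(d)),7,q(unit)), u := h(q(h(h(q(b),mk(q(q(b)),q(q(b))),q(d)),7,q(unit))),1,h(h(q(b),mk(q(q(b)),q(q(b))),q(d)),7,q(unit))), w := h(q(b),mk(q(q(b)),q(q(b))),q(d)).
MGU = { x1 ↦ q(q(b)), v ↦ q(h(h(q(b),mk(q(q(b)),q(q(b))),q(d)),7,q(unit))), x ↦ h(h(q(b),q(q(b)),d),h(1,b,h(q(b),mk(q(q(b)),q(q(b))),q(d))),h(unit,7,q(b))), y2 ↦ h(h(q(b),mk(q(q(b)),q(q(b))),q(d)),7,q(unit)), u ↦ h(q(h(h(q(b),mk(q(q(b)),q(q(b))),q(d)),7,q(unit))),1,h(h(q(b),mk(q(q(b)),q(q(b))),q(d)),7,q(unit))), t ↦ q(b), x2 ↦ h(7,d,7), w ↦ h(q(b),mk(q(q(b)),q(q(b))),q(d)), y ↦ q(b) }, so w ↦ h(q(b),mk(q(q(b)),q(q(b))),q(d)).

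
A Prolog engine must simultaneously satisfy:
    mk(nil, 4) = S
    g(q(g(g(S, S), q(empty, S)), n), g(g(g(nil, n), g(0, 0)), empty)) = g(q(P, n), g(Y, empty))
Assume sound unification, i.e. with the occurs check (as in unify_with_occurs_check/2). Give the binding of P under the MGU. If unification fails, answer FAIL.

g(g(mk(nil, 4), mk(nil, 4)), q(empty, mk(nil, 4)))

Bind S := mk(nil, 4); substituting into the remaining equation gives: g(q(g(g(mk(nil, 4), mk(nil, 4)), q(empty, mk(nil, 4))), n), g(g(g(nil, n), g(0, 0)), empty)) = g(q(P, n), g(Y, empty)).
Decompose g/2: q(g(g(mk(nil, 4), mk(nil, 4)), q(empty, mk(nil, 4))), n) = q(P, n),  g(g(g(nil, n), g(0, 0)), empty) = g(Y, empty).
Decompose q/2: g(g(mk(nil, 4), mk(nil, 4)), q(empty, mk(nil, 4))) = P,  n = n.
Bind P := g(g(mk(nil, 4), mk(nil, 4)), q(empty, mk(nil, 4))); no other remaining equation mentions P.
Delete trivial equation n = n.
Decompose g/2: g(g(nil, n), g(0, 0)) = Y,  empty = empty.
Bind Y := g(g(nil, n), g(0, 0)); no other remaining equation mentions Y.
Delete trivial equation empty = empty.
MGU = { S ↦ mk(nil, 4), P ↦ g(g(mk(nil, 4), mk(nil, 4)), q(empty, mk(nil, 4))), Y ↦ g(g(nil, n), g(0, 0)) }, so P ↦ g(g(mk(nil, 4), mk(nil, 4)), q(empty, mk(nil, 4))).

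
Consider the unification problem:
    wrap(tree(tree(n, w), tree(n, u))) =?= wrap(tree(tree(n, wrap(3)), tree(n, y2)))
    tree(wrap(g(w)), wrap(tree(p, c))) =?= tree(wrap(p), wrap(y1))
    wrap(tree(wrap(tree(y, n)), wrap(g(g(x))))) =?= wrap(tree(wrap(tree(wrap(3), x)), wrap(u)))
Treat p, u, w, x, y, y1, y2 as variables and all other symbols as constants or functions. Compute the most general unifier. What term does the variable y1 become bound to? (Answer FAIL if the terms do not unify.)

tree(g(wrap(3)), c)

Decompose wrap/1: tree(tree(n, w), tree(n, u)) =?= tree(tree(n, wrap(3)), tree(n, y2)).
Decompose tree/2: tree(n, w) =?= tree(n, wrap(3)),  tree(n, u) =?= tree(n, y2).
Decompose tree/2: n =?= n,  w =?= wrap(3).
Delete trivial equation n =?= n.
Bind w := wrap(3); substituting into the one remaining equation that mentions w gives: tree(wrap(g(wrap(3))), wrap(tree(p, c))) =?= tree(wrap(p), wrap(y1)).
Decompose tree/2: n =?= n,  u =?= y2.
Delete trivial equation n =?= n.
Bind u := y2; substituting into the one remaining equation that mentions u gives: wrap(tree(wrap(tree(y, n)), wrap(g(g(x))))) =?= wrap(tree(wrap(tree(wrap(3), x)), wrap(y2))).
Decompose tree/2: wrap(g(wrap(3))) =?= wrap(p),  wrap(tree(p, c)) =?= wrap(y1).
Decompose wrap/1: g(wrap(3)) =?= p.
Bind p := g(wrap(3)); substituting into the one remaining equation that mentions p gives: wrap(tree(g(wrap(3)), c)) =?= wrap(y1).
Decompose wrap/1: tree(g(wrap(3)), c) =?= y1.
Bind y1 := tree(g(wrap(3)), c); no other remaining equation mentions y1.
Decompose wrap/1: tree(wrap(tree(y, n)), wrap(g(g(x)))) =?= tree(wrap(tree(wrap(3), x)), wrap(y2)).
Decompose tree/2: wrap(tree(y, n)) =?= wrap(tree(wrap(3), x)),  wrap(g(g(x))) =?= wrap(y2).
Decompose wrap/1: tree(y, n) =?= tree(wrap(3), x).
Decompose tree/2: y =?= wrap(3),  n =?= x.
Bind y := wrap(3); no other remaining equation mentions y.
Bind x := n; substituting into the remaining equation gives: wrap(g(g(n))) =?= wrap(y2).
Decompose wrap/1: g(g(n)) =?= y2.
Bind y2 := g(g(n)). Substituting into the earlier binding gives u := g(g(n)).
MGU = { w ↦ wrap(3), u ↦ g(g(n)), p ↦ g(wrap(3)), y1 ↦ tree(g(wrap(3)), c), y ↦ wrap(3), x ↦ n, y2 ↦ g(g(n)) }, so y1 ↦ tree(g(wrap(3)), c).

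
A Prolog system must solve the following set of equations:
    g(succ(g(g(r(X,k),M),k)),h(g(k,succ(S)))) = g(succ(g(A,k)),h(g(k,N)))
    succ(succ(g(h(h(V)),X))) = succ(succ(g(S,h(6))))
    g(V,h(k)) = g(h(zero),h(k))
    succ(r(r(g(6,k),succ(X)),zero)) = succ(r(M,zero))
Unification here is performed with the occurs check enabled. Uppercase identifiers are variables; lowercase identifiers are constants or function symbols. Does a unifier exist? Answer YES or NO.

Decompose g/2: succ(g(g(r(X,k),M),k)) = succ(g(A,k)),  h(g(k,succ(S))) = h(g(k,N)).
Decompose succ/1: g(g(r(X,k),M),k) = g(A,k).
Decompose g/2: g(r(X,k),M) = A,  k = k.
Bind A := g(r(X,k),M); no other remaining equation mentions A.
Delete trivial equation k = k.
Decompose h/1: g(k,succ(S)) = g(k,N).
Decompose g/2: k = k,  succ(S) = N.
Delete trivial equation k = k.
Bind N := succ(S); no other remaining equation mentions N.
Decompose succ/1: succ(g(h(h(V)),X)) = succ(g(S,h(6))).
Decompose succ/1: g(h(h(V)),X) = g(S,h(6)).
Decompose g/2: h(h(V)) = S,  X = h(6).
Bind S := h(h(V)); no other remaining equation mentions S. Substituting into the earlier binding gives N := succ(h(h(V))).
Bind X := h(6); substituting into the one remaining equation that mentions X gives: succ(r(r(g(6,k),succ(h(6))),zero)) = succ(r(M,zero)). Substituting into the earlier binding gives A := g(r(h(6),k),M).
Decompose g/2: V = h(zero),  h(k) = h(k).
Bind V := h(zero); no other remaining equation mentions V. Substituting into the earlier bindings gives N := succ(h(h(h(zero)))), S := h(h(h(zero))).
Delete trivial equation h(k) = h(k).
Decompose succ/1: r(r(g(6,k),succ(h(6))),zero) = r(M,zero).
Decompose r/2: r(g(6,k),succ(h(6))) = M,  zero = zero.
Bind M := r(g(6,k),succ(h(6))); no other remaining equation mentions M. Substituting into the earlier binding gives A := g(r(h(6),k),r(g(6,k),succ(h(6)))).
Delete trivial equation zero = zero.
No equations remain and no clash or occurs-check failure arose, so a unifier exists.

YES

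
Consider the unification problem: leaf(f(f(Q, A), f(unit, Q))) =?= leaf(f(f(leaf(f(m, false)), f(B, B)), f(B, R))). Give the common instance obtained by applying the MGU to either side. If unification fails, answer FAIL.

leaf(f(f(leaf(f(m, false)), f(unit, unit)), f(unit, leaf(f(m, false)))))

Decompose leaf/1: f(f(Q, A), f(unit, Q)) =?= f(f(leaf(f(m, false)), f(B, B)), f(B, R)).
Decompose f/2: f(Q, A) =?= f(leaf(f(m, false)), f(B, B)),  f(unit, Q) =?= f(B, R).
Decompose f/2: Q =?= leaf(f(m, false)),  A =?= f(B, B).
Bind Q := leaf(f(m, false)); substituting into the one remaining equation that mentions Q gives: f(unit, leaf(f(m, false))) =?= f(B, R).
Bind A := f(B, B); no other remaining equation mentions A.
Decompose f/2: unit =?= B,  leaf(f(m, false)) =?= R.
Bind B := unit; no other remaining equation mentions B. Substituting into the earlier binding gives A := f(unit, unit).
Bind R := leaf(f(m, false)).
Applying the MGU to either side gives leaf(f(f(leaf(f(m, false)), f(unit, unit)), f(unit, leaf(f(m, false))))).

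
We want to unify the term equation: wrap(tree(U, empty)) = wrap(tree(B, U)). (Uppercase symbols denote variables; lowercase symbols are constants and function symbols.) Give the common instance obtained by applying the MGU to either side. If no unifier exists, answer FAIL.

wrap(tree(empty, empty))

Decompose wrap/1: tree(U, empty) = tree(B, U).
Decompose tree/2: U = B,  empty = U.
Bind U := B; substituting into the remaining equation gives: empty = B.
Bind B := empty. Substituting into the earlier binding gives U := empty.
Applying the MGU to either side gives wrap(tree(empty, empty)).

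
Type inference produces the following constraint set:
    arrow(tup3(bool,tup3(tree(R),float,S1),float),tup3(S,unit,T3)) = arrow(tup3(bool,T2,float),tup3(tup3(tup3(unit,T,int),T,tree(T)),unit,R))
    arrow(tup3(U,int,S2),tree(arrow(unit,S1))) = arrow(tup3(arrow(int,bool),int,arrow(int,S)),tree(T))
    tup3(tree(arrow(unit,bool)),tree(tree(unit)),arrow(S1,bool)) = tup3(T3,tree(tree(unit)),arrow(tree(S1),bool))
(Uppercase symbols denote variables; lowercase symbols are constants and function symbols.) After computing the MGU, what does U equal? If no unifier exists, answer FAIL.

Decompose arrow/2: tup3(bool,tup3(tree(R),float,S1),float) = tup3(bool,T2,float),  tup3(S,unit,T3) = tup3(tup3(tup3(unit,T,int),T,tree(T)),unit,R).
Decompose tup3/3: bool = bool,  tup3(tree(R),float,S1) = T2,  float = float.
Delete trivial equation bool = bool.
Bind T2 := tup3(tree(R),float,S1); no other remaining equation mentions T2.
Delete trivial equation float = float.
Decompose tup3/3: S = tup3(tup3(unit,T,int),T,tree(T)),  unit = unit,  T3 = R.
Bind S := tup3(tup3(unit,T,int),T,tree(T)); substituting into the one remaining equation that mentions S gives: arrow(tup3(U,int,S2),tree(arrow(unit,S1))) = arrow(tup3(arrow(int,bool),int,arrow(int,tup3(tup3(unit,T,int),T,tree(T)))),tree(T)).
Delete trivial equation unit = unit.
Bind T3 := R; substituting into the one remaining equation that mentions T3 gives: tup3(tree(arrow(unit,bool)),tree(tree(unit)),arrow(S1,bool)) = tup3(R,tree(tree(unit)),arrow(tree(S1),bool)).
Decompose arrow/2: tup3(U,int,S2) = tup3(arrow(int,bool),int,arrow(int,tup3(tup3(unit,T,int),T,tree(T)))),  tree(arrow(unit,S1)) = tree(T).
Decompose tup3/3: U = arrow(int,bool),  int = int,  S2 = arrow(int,tup3(tup3(unit,T,int),T,tree(T))).
Bind U := arrow(int,bool); no other remaining equation mentions U.
Delete trivial equation int = int.
Bind S2 := arrow(int,tup3(tup3(unit,T,int),T,tree(T))); no other remaining equation mentions S2.
Decompose tree/1: arrow(unit,S1) = T.
Bind T := arrow(unit,S1); no other remaining equation mentions T. Substituting into the earlier bindings gives S := tup3(tup3(unit,arrow(unit,S1),int),arrow(unit,S1),tree(arrow(unit,S1))), S2 := arrow(int,tup3(tup3(unit,arrow(unit,S1),int),arrow(unit,S1),tree(arrow(unit,S1)))).
Decompose tup3/3: tree(arrow(unit,bool)) = R,  tree(tree(unit)) = tree(tree(unit)),  arrow(S1,bool) = arrow(tree(S1),bool).
Bind R := tree(arrow(unit,bool)); no other remaining equation mentions R. Substituting into the earlier bindings gives T2 := tup3(tree(tree(arrow(unit,bool))),float,S1), T3 := tree(arrow(unit,bool)).
Delete trivial equation tree(tree(unit)) = tree(tree(unit)).
Decompose arrow/2: S1 = tree(S1),  bool = bool.
Occurs check fails: S1 occurs in tree(S1); the equation S1 = tree(S1) has no finite solution.

FAIL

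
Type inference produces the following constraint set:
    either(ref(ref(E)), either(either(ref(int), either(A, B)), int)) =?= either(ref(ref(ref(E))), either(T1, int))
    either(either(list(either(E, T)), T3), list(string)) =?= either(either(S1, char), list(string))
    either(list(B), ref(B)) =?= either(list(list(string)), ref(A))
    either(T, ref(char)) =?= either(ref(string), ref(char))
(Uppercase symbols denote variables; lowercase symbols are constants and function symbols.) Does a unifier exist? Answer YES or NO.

Decompose either/2: ref(ref(E)) =?= ref(ref(ref(E))),  either(either(ref(int), either(A, B)), int) =?= either(T1, int).
Decompose ref/1: ref(E) =?= ref(ref(E)).
Decompose ref/1: E =?= ref(E).
Occurs check fails: E occurs in ref(E); the equation E =?= ref(E) has no finite solution.

NO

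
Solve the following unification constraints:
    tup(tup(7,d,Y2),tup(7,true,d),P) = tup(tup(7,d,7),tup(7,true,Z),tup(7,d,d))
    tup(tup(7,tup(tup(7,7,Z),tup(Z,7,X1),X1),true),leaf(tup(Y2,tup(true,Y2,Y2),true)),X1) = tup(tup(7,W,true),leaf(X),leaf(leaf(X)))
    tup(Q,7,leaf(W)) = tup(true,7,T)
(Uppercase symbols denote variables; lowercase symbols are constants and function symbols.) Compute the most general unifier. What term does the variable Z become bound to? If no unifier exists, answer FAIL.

d

Decompose tup/3: tup(7,d,Y2) = tup(7,d,7),  tup(7,true,d) = tup(7,true,Z),  P = tup(7,d,d).
Decompose tup/3: 7 = 7,  d = d,  Y2 = 7.
Delete trivial equation 7 = 7.
Delete trivial equation d = d.
Bind Y2 := 7; substituting into the one remaining equation that mentions Y2 gives: tup(tup(7,tup(tup(7,7,Z),tup(Z,7,X1),X1),true),leaf(tup(7,tup(true,7,7),true)),X1) = tup(tup(7,W,true),leaf(X),leaf(leaf(X))).
Decompose tup/3: 7 = 7,  true = true,  d = Z.
Delete trivial equation 7 = 7.
Delete trivial equation true = true.
Bind Z := d; substituting into the one remaining equation that mentions Z gives: tup(tup(7,tup(tup(7,7,d),tup(d,7,X1),X1),true),leaf(tup(7,tup(true,7,7),true)),X1) = tup(tup(7,W,true),leaf(X),leaf(leaf(X))).
Bind P := tup(7,d,d); no other remaining equation mentions P.
Decompose tup/3: tup(7,tup(tup(7,7,d),tup(d,7,X1),X1),true) = tup(7,W,true),  leaf(tup(7,tup(true,7,7),true)) = leaf(X),  X1 = leaf(leaf(X)).
Decompose tup/3: 7 = 7,  tup(tup(7,7,d),tup(d,7,X1),X1) = W,  true = true.
Delete trivial equation 7 = 7.
Bind W := tup(tup(7,7,d),tup(d,7,X1),X1); substituting into the one remaining equation that mentions W gives: tup(Q,7,leaf(tup(tup(7,7,d),tup(d,7,X1),X1))) = tup(true,7,T).
Delete trivial equation true = true.
Decompose leaf/1: tup(7,tup(true,7,7),true) = X.
Bind X := tup(7,tup(true,7,7),true); substituting into the one remaining equation that mentions X gives: X1 = leaf(leaf(tup(7,tup(true,7,7),true))).
Bind X1 := leaf(leaf(tup(7,tup(true,7,7),true))); substituting into the remaining equation gives: tup(Q,7,leaf(tup(tup(7,7,d),tup(d,7,leaf(leaf(tup(7,tup(true,7,7),true)))),leaf(leaf(tup(7,tup(true,7,7),true)))))) = tup(true,7,T). Substituting into the earlier binding gives W := tup(tup(7,7,d),tup(d,7,leaf(leaf(tup(7,tup(true,7,7),true)))),leaf(leaf(tup(7,tup(true,7,7),true)))).
Decompose tup/3: Q = true,  7 = 7,  leaf(tup(tup(7,7,d),tup(d,7,leaf(leaf(tup(7,tup(true,7,7),true)))),leaf(leaf(tup(7,tup(true,7,7),true))))) = T.
Bind Q := true; no other remaining equation mentions Q.
Delete trivial equation 7 = 7.
Bind T := leaf(tup(tup(7,7,d),tup(d,7,leaf(leaf(tup(7,tup(true,7,7),true)))),leaf(leaf(tup(7,tup(true,7,7),true))))).
MGU = { Y2 := 7, Z := d, P := tup(7,d,d), W := tup(tup(7,7,d),tup(d,7,leaf(leaf(tup(7,tup(true,7,7),true)))),leaf(leaf(tup(7,tup(true,7,7),true)))), X := tup(7,tup(true,7,7),true), X1 := leaf(leaf(tup(7,tup(true,7,7),true))), Q := true, T := leaf(tup(tup(7,7,d),tup(d,7,leaf(leaf(tup(7,tup(true,7,7),true)))),leaf(leaf(tup(7,tup(true,7,7),true))))) }, so Z := d.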